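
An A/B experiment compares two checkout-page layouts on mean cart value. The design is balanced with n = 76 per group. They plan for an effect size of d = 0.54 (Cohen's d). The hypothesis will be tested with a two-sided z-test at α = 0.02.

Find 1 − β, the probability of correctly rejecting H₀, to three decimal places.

Power ≈ 0.842

Noncentrality parameter: δ = d·√(n/2) = 0.54 × √(76/2) = 3.3288
Two-sided α = 0.02 → critical value z_{0.01} = 2.326.
Power = Φ(δ − 2.326) + Φ(−δ − 2.326) = Φ(1.002) + Φ(-5.655) = 0.8419 + 0.0000 = 0.8419.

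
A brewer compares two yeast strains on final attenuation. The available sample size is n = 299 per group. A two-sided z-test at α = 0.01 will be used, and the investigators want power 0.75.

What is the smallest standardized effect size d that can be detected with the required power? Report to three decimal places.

d ≈ 0.266

Need Φ(δ − 2.576) = 0.75, so δ = 2.576 + 0.674 = 3.250.
(The second rejection-region term Φ(−δ − z_{α/2}) is negligible and dropped.)
δ = d·√(n/2) ⇒ d = δ/√(n/2) = 3.250/√(299/2) = 0.2658.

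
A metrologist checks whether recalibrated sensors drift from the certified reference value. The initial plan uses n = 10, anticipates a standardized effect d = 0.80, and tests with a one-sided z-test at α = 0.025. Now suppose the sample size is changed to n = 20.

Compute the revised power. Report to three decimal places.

With n = 20: δ = d·√n = 0.80 × √20 = 3.5777. Critical value z_{0.025} = 1.960.
Revised power = P(Z > 1.960 − δ) = Φ(1.618) = 0.9471.

Power ≈ 0.947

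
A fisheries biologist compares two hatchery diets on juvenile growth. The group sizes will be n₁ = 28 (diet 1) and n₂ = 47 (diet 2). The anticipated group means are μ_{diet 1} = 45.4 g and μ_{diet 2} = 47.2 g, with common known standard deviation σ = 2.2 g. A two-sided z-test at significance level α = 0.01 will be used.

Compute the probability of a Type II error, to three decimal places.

β ≈ 0.197

Standardized effect: d = |μ_{diet 1} − μ_{diet 2}| / σ = |45.4 − 47.2| / 2.2 = 0.8182
Noncentrality parameter: δ = d / √(1/n₁ + 1/n₂) = 0.8182 / √(1/28 + 1/47) = 3.4273
Critical value for a two-sided test at α = 0.01: z_{α/2} = 2.576.
Power = Φ(δ − 2.576) + Φ(−δ − 2.576) = Φ(0.851) + Φ(-6.003) = 0.8027 + 0.0000 = 0.8027.
Type II error: β = 1 − power = 1 − 0.8027 = 0.1973.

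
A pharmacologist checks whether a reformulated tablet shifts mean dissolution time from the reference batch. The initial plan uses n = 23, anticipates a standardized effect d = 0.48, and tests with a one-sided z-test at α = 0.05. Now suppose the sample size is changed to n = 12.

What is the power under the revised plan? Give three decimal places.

Power ≈ 0.507

With n = 12: δ = d·√n = 0.48 × √12 = 1.6628. Critical value z_{0.05} = 1.645.
Revised power = P(Z > 1.645 − δ) = Φ(0.018) = 0.5071.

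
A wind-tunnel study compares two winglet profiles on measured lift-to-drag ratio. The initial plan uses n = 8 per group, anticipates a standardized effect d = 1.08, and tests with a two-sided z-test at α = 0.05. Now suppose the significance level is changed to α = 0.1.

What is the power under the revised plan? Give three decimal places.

Power ≈ 0.697

δ = d·√(n/2) = 1.08 × √(8/2) = 2.1600 (unchanged). New critical value: z_{0.05} = 1.645.
Revised power = Φ(δ − 1.645) + Φ(−δ − 1.645) = Φ(0.515) + Φ(-3.805) = 0.6968 + 0.0001 = 0.6968.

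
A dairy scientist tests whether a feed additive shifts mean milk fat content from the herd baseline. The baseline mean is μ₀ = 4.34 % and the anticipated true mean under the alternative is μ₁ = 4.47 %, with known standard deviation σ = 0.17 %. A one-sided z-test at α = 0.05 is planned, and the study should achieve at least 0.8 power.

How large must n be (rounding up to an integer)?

Standardized effect: d = |μ₁ − μ₀| / σ = |4.47 − 4.34| / 0.17 = 0.7647
Set Φ(δ − 1.645) = 0.8; then δ − 1.645 = Φ⁻¹(0.8) = 0.842, giving δ = 2.486.
δ = d·√n ⇒ n = (δ/d)² = (2.486 / 0.7647)² = 10.57.
Round up to the next whole unit.

n = 11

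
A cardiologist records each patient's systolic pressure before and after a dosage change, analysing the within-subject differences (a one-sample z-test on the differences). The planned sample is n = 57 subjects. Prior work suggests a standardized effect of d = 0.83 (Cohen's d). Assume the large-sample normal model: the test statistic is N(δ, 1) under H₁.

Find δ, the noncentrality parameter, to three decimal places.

The noncentrality parameter scales effect size by the design's sample-size factor: δ = d·√n = 0.83 × √57 = 6.2664

δ ≈ 6.266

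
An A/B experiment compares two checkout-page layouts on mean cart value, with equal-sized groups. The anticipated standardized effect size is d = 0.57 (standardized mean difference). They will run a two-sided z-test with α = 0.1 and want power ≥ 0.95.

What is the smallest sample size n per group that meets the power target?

Set Φ(δ − 1.645) = 0.95; then δ − 1.645 = Φ⁻¹(0.95) = 1.645, giving δ = 3.290.
(Ignoring the negligible lower-tail rejection probability gives the usual closed-form inversion.)
δ = d·√(n/2) ⇒ n = 2(δ/d)² = 2 × (3.290 / 0.57)² = 66.62.
Rounding up, n = 67 per group.

n = 67 per group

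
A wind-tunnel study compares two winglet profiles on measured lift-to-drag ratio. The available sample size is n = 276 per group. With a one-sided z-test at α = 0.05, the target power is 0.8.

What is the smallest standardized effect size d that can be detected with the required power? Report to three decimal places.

d ≈ 0.212

Need Φ(δ − 1.645) = 0.8, so δ = 1.645 + 0.842 = 2.486.
δ = d·√(n/2) ⇒ d = δ/√(n/2) = 2.486/√(276/2) = 0.2117.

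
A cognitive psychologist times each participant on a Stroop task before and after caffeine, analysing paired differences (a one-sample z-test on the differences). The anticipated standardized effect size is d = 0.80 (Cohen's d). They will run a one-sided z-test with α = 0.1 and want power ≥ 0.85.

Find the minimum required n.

n = 9

For power 0.85 need Φ(δ − z_{0.1}) = 0.85, so δ = z_{0.1} + z_{0.15} = 1.282 + 1.036 = 2.318.
δ = d·√n ⇒ n = (δ/d)² = (2.318 / 0.80)² = 8.40.
Rounding up, n = 9.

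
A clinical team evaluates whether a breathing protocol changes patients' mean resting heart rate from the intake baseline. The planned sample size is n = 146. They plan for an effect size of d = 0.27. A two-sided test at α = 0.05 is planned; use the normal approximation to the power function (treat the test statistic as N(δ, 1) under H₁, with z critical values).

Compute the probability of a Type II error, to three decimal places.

β ≈ 0.096

Noncentrality parameter: δ = d·√n = 0.27 × √146 = 3.2624
Two-sided α = 0.05 → critical value z_{0.025} = 1.960.
Power = Φ(δ − 1.960) + Φ(−δ − 1.960) = Φ(1.302) + Φ(-5.222) = 0.9036 + 0.0000 = 0.9036.
Type II error: β = 1 − power = 1 − 0.9036 = 0.0964.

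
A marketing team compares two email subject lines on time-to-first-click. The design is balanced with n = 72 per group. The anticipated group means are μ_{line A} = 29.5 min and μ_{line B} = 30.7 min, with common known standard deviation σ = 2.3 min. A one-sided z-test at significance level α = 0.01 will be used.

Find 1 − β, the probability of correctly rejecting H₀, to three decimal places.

Standardized effect: d = |μ_{line A} − μ_{line B}| / σ = |29.5 − 30.7| / 2.3 = 0.5217
Noncentrality parameter: δ = d·√(n/2) = 0.5217 × √(72/2) = 3.1304
One-sided α = 0.01 → critical value z_{0.01} = 2.326.
Power = P(Z > 2.326 − δ) = Φ(0.804) = 0.7893.

Power ≈ 0.789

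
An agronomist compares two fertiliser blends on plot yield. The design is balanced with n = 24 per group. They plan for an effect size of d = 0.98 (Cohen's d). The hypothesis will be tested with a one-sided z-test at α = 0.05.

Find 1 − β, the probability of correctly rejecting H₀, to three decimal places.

Power ≈ 0.960

Noncentrality parameter: δ = d·√(n/2) = 0.98 × √(24/2) = 3.3948
Critical value for a one-sided test at α = 0.05: z_α = 1.645.
Power = P(Z > 1.645 − δ) = Φ(1.750) = 0.9599.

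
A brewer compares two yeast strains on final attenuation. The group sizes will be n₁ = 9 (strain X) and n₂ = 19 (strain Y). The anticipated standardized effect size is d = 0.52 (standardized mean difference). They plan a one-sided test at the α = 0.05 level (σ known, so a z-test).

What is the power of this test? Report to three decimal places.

Noncentrality parameter: λ = d / √(1/n₁ + 1/n₂) = 0.52 / √(1/9 + 1/19) = 1.2851
One-sided α = 0.05 → critical value z_{0.05} = 1.645.
Power = Φ(λ − 1.645) = Φ(-0.360) = 0.3595.

Power ≈ 0.359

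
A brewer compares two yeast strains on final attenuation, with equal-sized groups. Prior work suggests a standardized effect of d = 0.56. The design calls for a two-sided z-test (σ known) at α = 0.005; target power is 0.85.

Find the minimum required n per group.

For power 0.85 need Φ(δ − z_{0.0025}) = 0.85, so δ = z_{0.0025} + z_{0.15} = 2.807 + 1.036 = 3.843.
(Ignoring the negligible lower-tail rejection probability gives the usual closed-form inversion.)
δ = d·√(n/2) ⇒ n = 2(δ/d)² = 2 × (3.843 / 0.56)² = 94.21.
Round up to the next whole unit.

n = 95 per group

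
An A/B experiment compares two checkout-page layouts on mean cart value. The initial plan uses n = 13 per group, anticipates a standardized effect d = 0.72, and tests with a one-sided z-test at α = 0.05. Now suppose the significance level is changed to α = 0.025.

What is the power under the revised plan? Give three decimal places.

δ = d·√(n/2) = 0.72 × √(13/2) = 1.8356 (unchanged). New critical value: z_{0.025} = 1.960.
Revised power = P(Z > 1.960 − δ) = Φ(-0.124) = 0.4505.

Power ≈ 0.451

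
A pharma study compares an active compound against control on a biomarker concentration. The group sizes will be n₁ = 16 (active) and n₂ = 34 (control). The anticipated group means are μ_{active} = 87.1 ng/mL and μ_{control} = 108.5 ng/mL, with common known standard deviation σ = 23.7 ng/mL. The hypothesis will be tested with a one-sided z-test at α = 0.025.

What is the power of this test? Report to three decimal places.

Standardized effect: d = |μ_{active} − μ_{control}| / σ = |87.1 − 108.5| / 23.7 = 0.9030
Noncentrality parameter: δ = d / √(1/n₁ + 1/n₂) = 0.9030 / √(1/16 + 1/34) = 2.9784
One-sided α = 0.025 → critical value z_{0.025} = 1.960.
Power = Φ(δ − 1.960) = Φ(1.018) = 0.8458.

Power ≈ 0.846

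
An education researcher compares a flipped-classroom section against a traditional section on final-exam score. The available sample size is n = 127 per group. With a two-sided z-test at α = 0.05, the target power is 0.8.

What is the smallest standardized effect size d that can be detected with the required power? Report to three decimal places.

d ≈ 0.352

Need Φ(δ − 1.960) = 0.8, so δ = 1.960 + 0.842 = 2.802.
(The second rejection-region term Φ(−δ − z_{α/2}) is negligible and dropped.)
δ = d·√(n/2) ⇒ d = δ/√(n/2) = 2.802/√(127/2) = 0.3516.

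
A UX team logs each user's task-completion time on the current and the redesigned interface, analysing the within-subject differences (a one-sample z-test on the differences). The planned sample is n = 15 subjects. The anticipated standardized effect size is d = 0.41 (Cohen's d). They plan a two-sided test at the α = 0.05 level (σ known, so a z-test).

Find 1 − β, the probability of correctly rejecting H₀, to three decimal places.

Power ≈ 0.355

Noncentrality parameter: δ = d·√n = 0.41 × √15 = 1.5879
Two-sided α = 0.05 → critical value z_{0.025} = 1.960.
Power = Φ(δ − 1.960) + Φ(−δ − 1.960) = Φ(-0.372) + Φ(-3.548) = 0.3549 + 0.0002 = 0.3551.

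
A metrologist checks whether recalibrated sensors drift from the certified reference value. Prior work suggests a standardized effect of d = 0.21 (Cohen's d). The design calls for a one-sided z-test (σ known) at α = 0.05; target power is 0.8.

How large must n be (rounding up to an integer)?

n = 141

For power 0.8 need Φ(δ − z_{0.05}) = 0.8, so δ = z_{0.05} + z_{0.20} = 1.645 + 0.842 = 2.486.
δ = d·√n ⇒ n = (δ/d)² = (2.486 / 0.21)² = 140.19.
Round up to the next whole unit.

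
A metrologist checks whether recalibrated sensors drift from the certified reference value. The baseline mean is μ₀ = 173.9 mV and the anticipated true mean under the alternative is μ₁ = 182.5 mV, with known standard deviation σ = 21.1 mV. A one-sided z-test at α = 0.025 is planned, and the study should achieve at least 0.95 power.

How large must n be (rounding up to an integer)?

n = 79

Standardized effect: d = |μ₁ − μ₀| / σ = |182.5 − 173.9| / 21.1 = 0.4076
Set Φ(δ − 1.960) = 0.95; then δ − 1.960 = Φ⁻¹(0.95) = 1.645, giving δ = 3.605.
δ = d·√n ⇒ n = (δ/d)² = (3.605 / 0.4076)² = 78.22.
Round up to the next whole unit.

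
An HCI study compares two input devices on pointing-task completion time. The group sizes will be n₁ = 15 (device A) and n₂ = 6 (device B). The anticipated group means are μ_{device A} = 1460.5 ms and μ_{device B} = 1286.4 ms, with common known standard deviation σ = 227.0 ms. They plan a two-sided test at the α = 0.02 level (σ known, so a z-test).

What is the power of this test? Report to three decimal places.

Standardized effect: d = |μ_{device A} − μ_{device B}| / σ = |1460.5 − 1286.4| / 227.0 = 0.7670
Noncentrality parameter: δ = d / √(1/n₁ + 1/n₂) = 0.7670 / √(1/15 + 1/6) = 1.5878
Two-sided α = 0.02 → critical value z_{0.01} = 2.326.
Power = Φ(δ − 2.326) + Φ(−δ − 2.326) = Φ(-0.739) + Φ(-3.914) = 0.2301 + 0.0000 = 0.2301.

Power ≈ 0.230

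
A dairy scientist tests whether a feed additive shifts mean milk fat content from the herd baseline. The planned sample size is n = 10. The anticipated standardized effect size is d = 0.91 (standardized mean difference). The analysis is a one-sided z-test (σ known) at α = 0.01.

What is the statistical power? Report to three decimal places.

Noncentrality parameter: δ = d·√n = 0.91 × √10 = 2.8777
One-sided α = 0.01 → critical value z_{0.01} = 2.326.
Power = P(Z > 2.326 − δ) = Φ(0.551) = 0.7093.

Power ≈ 0.709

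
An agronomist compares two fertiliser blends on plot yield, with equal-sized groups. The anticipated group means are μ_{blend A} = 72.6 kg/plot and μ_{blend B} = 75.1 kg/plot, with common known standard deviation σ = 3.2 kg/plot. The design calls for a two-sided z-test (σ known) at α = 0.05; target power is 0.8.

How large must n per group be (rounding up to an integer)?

n = 26 per group

Standardized effect: d = |μ_{blend A} − μ_{blend B}| / σ = |72.6 − 75.1| / 3.2 = 0.7812
For power 0.8 need Φ(δ − z_{0.025}) = 0.8, so δ = z_{0.025} + z_{0.20} = 1.960 + 0.842 = 2.802.
(For δ > 0 the lower-tail rejection region contributes negligibly to power, so the one-term inversion is standard.)
δ = d·√(n/2) ⇒ n = 2(δ/d)² = 2 × (2.802 / 0.7812)² = 25.72.
Rounding up, n = 26 per group.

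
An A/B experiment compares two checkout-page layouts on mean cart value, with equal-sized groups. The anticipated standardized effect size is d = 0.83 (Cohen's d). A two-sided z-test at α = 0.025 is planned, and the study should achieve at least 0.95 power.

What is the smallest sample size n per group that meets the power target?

n = 44 per group

For power 0.95 need Φ(δ − z_{0.0125}) = 0.95, so δ = z_{0.0125} + z_{0.05} = 2.241 + 1.645 = 3.886.
(For δ > 0 the lower-tail rejection region contributes negligibly to power, so the one-term inversion is standard.)
δ = d·√(n/2) ⇒ n = 2(δ/d)² = 2 × (3.886 / 0.83)² = 43.85.
Round up to the next whole unit.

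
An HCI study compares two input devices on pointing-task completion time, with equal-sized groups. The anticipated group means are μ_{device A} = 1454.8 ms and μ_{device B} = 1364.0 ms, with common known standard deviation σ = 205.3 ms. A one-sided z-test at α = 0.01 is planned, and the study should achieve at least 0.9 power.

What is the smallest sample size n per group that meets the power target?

n = 134 per group

Standardized effect: d = |μ_{device A} − μ_{device B}| / σ = |1454.8 − 1364.0| / 205.3 = 0.4423
Set Φ(δ − 2.326) = 0.9; then δ − 2.326 = Φ⁻¹(0.9) = 1.282, giving δ = 3.608.
δ = d·√(n/2) ⇒ n = 2(δ/d)² = 2 × (3.608 / 0.4423)² = 133.09.
Round up to the next whole unit.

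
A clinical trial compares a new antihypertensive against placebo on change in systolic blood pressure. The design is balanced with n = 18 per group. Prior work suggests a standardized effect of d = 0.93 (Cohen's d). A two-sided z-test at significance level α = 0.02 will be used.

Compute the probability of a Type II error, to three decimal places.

Noncentrality parameter: δ = d·√(n/2) = 0.93 × √(18/2) = 2.7900
Critical value for a two-sided test at α = 0.02: z_{α/2} = 2.326.
Power = Φ(δ − 2.326) + Φ(−δ − 2.326) = Φ(0.464) + Φ(-5.116) = 0.6786 + 0.0000 = 0.6786.
Type II error: β = 1 − power = 1 − 0.6786 = 0.3214.

β ≈ 0.321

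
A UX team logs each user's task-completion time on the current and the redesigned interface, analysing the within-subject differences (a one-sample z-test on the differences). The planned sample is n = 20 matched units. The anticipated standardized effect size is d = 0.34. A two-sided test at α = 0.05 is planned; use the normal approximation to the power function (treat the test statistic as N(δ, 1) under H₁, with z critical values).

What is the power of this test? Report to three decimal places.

Power ≈ 0.330

Noncentrality parameter: λ = d·√n = 0.34 × √20 = 1.5205
Critical value for a two-sided test at α = 0.05: z_{α/2} = 1.960.
Power = Φ(λ − 1.960) + Φ(−λ − 1.960) = Φ(-0.439) + Φ(-3.480) = 0.3302 + 0.0003 = 0.3304.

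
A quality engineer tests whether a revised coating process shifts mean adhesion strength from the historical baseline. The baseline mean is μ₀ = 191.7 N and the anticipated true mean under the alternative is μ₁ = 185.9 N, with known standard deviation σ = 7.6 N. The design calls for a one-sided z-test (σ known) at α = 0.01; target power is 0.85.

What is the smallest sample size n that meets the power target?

Standardized effect: d = |μ₁ − μ₀| / σ = |185.9 − 191.7| / 7.6 = 0.7632
For power 0.85 need Φ(δ − z_{0.01}) = 0.85, so δ = z_{0.01} + z_{0.15} = 2.326 + 1.036 = 3.363.
δ = d·√n ⇒ n = (δ/d)² = (3.363 / 0.7632)² = 19.42.
Rounding up, n = 20.

n = 20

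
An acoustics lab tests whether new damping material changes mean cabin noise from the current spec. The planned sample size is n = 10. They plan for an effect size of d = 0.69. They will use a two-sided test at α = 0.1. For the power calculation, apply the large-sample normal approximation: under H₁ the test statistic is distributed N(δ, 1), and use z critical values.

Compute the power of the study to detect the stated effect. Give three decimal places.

Noncentrality parameter: δ = d·√n = 0.69 × √10 = 2.1820
Critical value for a two-sided test at α = 0.1: z_{α/2} = 1.645.
Power = Φ(δ − 1.645) + Φ(−δ − 1.645) = Φ(0.537) + Φ(-3.827) = 0.7044 + 0.0001 = 0.7045.

Power ≈ 0.704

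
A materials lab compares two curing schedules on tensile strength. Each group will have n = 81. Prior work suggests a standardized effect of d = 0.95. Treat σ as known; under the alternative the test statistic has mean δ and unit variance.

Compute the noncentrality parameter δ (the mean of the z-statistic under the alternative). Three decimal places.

δ ≈ 6.046

The noncentrality parameter scales effect size by the design's sample-size factor: δ = d·√(n/2) = 0.95 × √(81/2) = 6.0458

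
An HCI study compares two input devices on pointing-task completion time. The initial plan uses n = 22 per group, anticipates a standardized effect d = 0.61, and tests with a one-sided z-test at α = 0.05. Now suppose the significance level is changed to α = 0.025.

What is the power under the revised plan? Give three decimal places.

δ = d·√(n/2) = 0.61 × √(22/2) = 2.0231 (unchanged). New critical value: z_{0.025} = 1.960.
Revised power = P(Z > 1.960 − δ) = Φ(0.063) = 0.5252.

Power ≈ 0.525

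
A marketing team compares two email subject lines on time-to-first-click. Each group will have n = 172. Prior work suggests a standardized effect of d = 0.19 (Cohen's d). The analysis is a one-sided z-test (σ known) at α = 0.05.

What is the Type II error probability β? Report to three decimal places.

β ≈ 0.453

Noncentrality parameter: δ = d·√(n/2) = 0.19 × √(172/2) = 1.7620
Critical value for a one-sided test at α = 0.05: z_α = 1.645.
Power = P(Z > 1.645 − δ) = Φ(0.117) = 0.5466.
Type II error: β = 1 − power = 1 − 0.5466 = 0.4534.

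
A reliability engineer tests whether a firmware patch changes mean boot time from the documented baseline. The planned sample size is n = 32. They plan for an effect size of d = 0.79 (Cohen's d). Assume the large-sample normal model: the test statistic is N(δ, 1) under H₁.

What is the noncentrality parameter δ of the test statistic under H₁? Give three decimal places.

δ = d·√n = 0.79 × √32 = 4.4689

δ ≈ 4.469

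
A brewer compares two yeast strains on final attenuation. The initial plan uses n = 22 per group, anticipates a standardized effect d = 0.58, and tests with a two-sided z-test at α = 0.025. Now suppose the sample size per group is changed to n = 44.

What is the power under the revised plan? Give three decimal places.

Power ≈ 0.684

With n = 44 per group: δ = d·√(n/2) = 0.58 × √(44/2) = 2.7204. Critical value z_{0.0125} = 2.241.
Revised power = Φ(δ − 2.241) + Φ(−δ − 2.241) = Φ(0.479) + Φ(-4.962) = 0.6840 + 0.0000 = 0.6840.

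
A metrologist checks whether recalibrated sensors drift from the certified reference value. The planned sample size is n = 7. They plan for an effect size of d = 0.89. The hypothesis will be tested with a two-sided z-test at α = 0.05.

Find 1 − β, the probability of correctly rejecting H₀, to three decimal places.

Noncentrality parameter: δ = d·√n = 0.89 × √7 = 2.3547
Critical value for a two-sided test at α = 0.05: z_{α/2} = 1.960.
Power = Φ(δ − 1.960) + Φ(−δ − 1.960) = Φ(0.395) + Φ(-4.315) = 0.6535 + 0.0000 = 0.6535.

Power ≈ 0.653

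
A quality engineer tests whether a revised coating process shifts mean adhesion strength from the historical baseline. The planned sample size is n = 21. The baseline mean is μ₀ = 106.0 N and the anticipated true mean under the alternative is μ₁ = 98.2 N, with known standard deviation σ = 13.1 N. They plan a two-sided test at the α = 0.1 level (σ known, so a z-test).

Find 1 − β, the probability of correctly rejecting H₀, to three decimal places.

Standardized effect: d = |μ₁ − μ₀| / σ = |98.2 − 106.0| / 13.1 = 0.5954
Noncentrality parameter: δ = d·√n = 0.5954 × √21 = 2.7286
Two-sided α = 0.1 → critical value z_{0.05} = 1.645.
Power = Φ(δ − 1.645) + Φ(−δ − 1.645) = Φ(1.084) + Φ(-4.373) = 0.8608 + 0.0000 = 0.8608.

Power ≈ 0.861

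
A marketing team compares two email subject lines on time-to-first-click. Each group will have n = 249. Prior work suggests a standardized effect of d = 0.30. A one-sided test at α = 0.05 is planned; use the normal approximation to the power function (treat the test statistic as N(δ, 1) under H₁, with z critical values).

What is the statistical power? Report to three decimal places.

Power ≈ 0.956

Noncentrality parameter: δ = d·√(n/2) = 0.30 × √(249/2) = 3.3474
Critical value for a one-sided test at α = 0.05: z_α = 1.645.
Power = P(Z > 1.645 − δ) = Φ(1.703) = 0.9557.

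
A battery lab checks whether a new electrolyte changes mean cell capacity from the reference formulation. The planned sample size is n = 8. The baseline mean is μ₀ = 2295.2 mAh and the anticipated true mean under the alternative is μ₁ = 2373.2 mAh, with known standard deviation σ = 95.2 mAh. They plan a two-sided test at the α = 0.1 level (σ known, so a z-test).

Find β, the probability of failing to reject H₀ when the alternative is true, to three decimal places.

Standardized effect: d = |μ₁ − μ₀| / σ = |2373.2 − 2295.2| / 95.2 = 0.8193
Noncentrality parameter: λ = d·√n = 0.8193 × √8 = 2.3174
Two-sided α = 0.1 → critical value z_{0.05} = 1.645.
Power = Φ(λ − 1.645) + Φ(−λ − 1.645) = Φ(0.673) + Φ(-3.962) = 0.7494 + 0.0000 = 0.7494.
Type II error: β = 1 − power = 1 − 0.7494 = 0.2506.

β ≈ 0.251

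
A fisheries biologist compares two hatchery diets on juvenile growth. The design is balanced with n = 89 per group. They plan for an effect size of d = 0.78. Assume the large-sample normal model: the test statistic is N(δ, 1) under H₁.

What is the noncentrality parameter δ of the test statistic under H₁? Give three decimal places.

δ = d·√(n/2) = 0.78 × √(89/2) = 5.2032

δ ≈ 5.203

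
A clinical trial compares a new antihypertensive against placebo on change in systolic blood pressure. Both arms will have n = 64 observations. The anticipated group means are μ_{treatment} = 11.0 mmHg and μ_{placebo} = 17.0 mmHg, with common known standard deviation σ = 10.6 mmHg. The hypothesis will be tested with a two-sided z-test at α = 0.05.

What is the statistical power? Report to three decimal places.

Standardized effect: d = |μ_{treatment} − μ_{placebo}| / σ = |11.0 − 17.0| / 10.6 = 0.5660
Noncentrality parameter: δ = d·√(n/2) = 0.5660 × √(64/2) = 3.2020
Critical value for a two-sided test at α = 0.05: z_{α/2} = 1.960.
Power = Φ(δ − 1.960) + Φ(−δ − 1.960) = Φ(1.242) + Φ(-5.162) = 0.8929 + 0.0000 = 0.8929.

Power ≈ 0.893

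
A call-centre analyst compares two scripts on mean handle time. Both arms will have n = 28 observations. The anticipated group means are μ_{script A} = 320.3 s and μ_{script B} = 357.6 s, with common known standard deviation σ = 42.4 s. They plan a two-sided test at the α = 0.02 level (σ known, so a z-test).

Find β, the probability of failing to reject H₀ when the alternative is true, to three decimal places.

β ≈ 0.167

Standardized effect: d = |μ_{script A} − μ_{script B}| / σ = |320.3 − 357.6| / 42.4 = 0.8797
Noncentrality parameter: δ = d·√(n/2) = 0.8797 × √(28/2) = 3.2916
Critical value for a two-sided test at α = 0.02: z_{α/2} = 2.326.
Power = Φ(δ − 2.326) + Φ(−δ − 2.326) = Φ(0.965) + Φ(-5.618) = 0.8328 + 0.0000 = 0.8328.
Type II error: β = 1 − power = 1 − 0.8328 = 0.1672.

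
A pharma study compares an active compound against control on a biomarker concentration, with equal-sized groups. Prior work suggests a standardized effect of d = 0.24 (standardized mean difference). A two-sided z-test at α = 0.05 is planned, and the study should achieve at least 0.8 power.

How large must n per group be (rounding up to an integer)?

For power 0.8 need Φ(δ − z_{0.025}) = 0.8, so δ = z_{0.025} + z_{0.20} = 1.960 + 0.842 = 2.802.
(The Φ(−δ − z_{α/2}) term is vanishingly small for δ > 0 and is dropped in the standard sample-size formula.)
δ = d·√(n/2) ⇒ n = 2(δ/d)² = 2 × (2.802 / 0.24)² = 272.53.
Rounding up, n = 273 per group.

n = 273 per group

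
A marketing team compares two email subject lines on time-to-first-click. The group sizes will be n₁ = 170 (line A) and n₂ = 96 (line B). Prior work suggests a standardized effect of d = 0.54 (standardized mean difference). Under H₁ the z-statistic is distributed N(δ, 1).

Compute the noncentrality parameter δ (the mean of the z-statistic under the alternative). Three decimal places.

δ ≈ 4.230

δ = d / √(1/n₁ + 1/n₂) = 0.54 / √(1/170 + 1/96) = 4.2297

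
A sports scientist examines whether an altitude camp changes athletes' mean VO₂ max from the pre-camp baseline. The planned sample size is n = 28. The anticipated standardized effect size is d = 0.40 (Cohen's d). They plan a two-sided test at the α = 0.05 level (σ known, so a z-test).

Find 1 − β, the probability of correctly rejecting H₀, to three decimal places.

Noncentrality parameter: δ = d·√n = 0.40 × √28 = 2.1166
Critical value for a two-sided test at α = 0.05: z_{α/2} = 1.960.
Power = Φ(δ − 1.960) + Φ(−δ − 1.960) = Φ(0.157) + Φ(-4.077) = 0.5622 + 0.0000 = 0.5623.

Power ≈ 0.562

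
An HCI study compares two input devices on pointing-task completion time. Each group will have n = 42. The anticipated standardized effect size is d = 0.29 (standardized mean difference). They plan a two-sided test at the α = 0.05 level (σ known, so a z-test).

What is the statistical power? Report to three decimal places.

Noncentrality parameter: λ = d·√(n/2) = 0.29 × √(42/2) = 1.3289
Critical value for a two-sided test at α = 0.05: z_{α/2} = 1.960.
Power = Φ(λ − 1.960) + Φ(−λ − 1.960) = Φ(-0.631) + Φ(-3.289) = 0.2640 + 0.0005 = 0.2645.

Power ≈ 0.265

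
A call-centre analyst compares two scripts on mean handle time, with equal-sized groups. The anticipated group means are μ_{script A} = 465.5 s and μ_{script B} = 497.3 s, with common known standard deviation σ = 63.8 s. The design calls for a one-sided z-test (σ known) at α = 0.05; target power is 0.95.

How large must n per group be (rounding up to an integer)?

Standardized effect: d = |μ_{script A} − μ_{script B}| / σ = |465.5 − 497.3| / 63.8 = 0.4984
Set Φ(δ − 1.645) = 0.95; then δ − 1.645 = Φ⁻¹(0.95) = 1.645, giving δ = 3.290.
δ = d·√(n/2) ⇒ n = 2(δ/d)² = 2 × (3.290 / 0.4984)² = 87.12.
Rounding up, n = 88 per group.

n = 88 per group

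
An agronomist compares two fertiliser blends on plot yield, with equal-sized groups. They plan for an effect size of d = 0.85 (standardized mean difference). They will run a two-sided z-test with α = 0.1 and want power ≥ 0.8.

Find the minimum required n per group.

n = 18 per group

For power 0.8 need Φ(δ − z_{0.05}) = 0.8, so δ = z_{0.05} + z_{0.20} = 1.645 + 0.842 = 2.486.
(Ignoring the negligible lower-tail rejection probability gives the usual closed-form inversion.)
δ = d·√(n/2) ⇒ n = 2(δ/d)² = 2 × (2.486 / 0.85)² = 17.11.
Rounding up, n = 18 per group.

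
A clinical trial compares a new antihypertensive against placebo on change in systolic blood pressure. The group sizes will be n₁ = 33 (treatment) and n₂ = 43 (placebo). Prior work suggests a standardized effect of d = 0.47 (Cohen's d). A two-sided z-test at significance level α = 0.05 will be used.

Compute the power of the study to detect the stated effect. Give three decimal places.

Power ≈ 0.528

Noncentrality parameter: δ = d / √(1/n₁ + 1/n₂) = 0.47 / √(1/33 + 1/43) = 2.0309
Critical value for a two-sided test at α = 0.05: z_{α/2} = 1.960.
Power = Φ(δ − 1.960) + Φ(−δ − 1.960) = Φ(0.071) + Φ(-3.991) = 0.5283 + 0.0000 = 0.5283.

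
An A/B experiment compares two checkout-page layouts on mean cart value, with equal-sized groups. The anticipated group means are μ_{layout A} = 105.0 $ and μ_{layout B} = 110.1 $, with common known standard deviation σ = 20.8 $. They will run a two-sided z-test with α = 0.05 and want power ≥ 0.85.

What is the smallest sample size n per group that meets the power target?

n = 299 per group

Standardized effect: d = |μ_{layout A} − μ_{layout B}| / σ = |105.0 − 110.1| / 20.8 = 0.2452
Set Φ(δ − 1.960) = 0.85; then δ − 1.960 = Φ⁻¹(0.85) = 1.036, giving δ = 2.996.
(For δ > 0 the lower-tail rejection region contributes negligibly to power, so the one-term inversion is standard.)
δ = d·√(n/2) ⇒ n = 2(δ/d)² = 2 × (2.996 / 0.2452)² = 298.69.
Round up to the next whole unit.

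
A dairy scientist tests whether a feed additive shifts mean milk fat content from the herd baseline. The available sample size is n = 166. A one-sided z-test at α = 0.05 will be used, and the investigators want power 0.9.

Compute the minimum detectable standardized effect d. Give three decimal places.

d ≈ 0.227

Need Φ(δ − 1.645) = 0.9, so δ = 1.645 + 1.282 = 2.926.
δ = d·√n ⇒ d = δ/√n = 2.926/√166 = 0.2271.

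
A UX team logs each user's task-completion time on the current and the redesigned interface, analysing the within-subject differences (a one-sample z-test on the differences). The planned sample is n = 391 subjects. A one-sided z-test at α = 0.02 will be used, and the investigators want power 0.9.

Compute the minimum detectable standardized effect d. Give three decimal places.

d ≈ 0.169

Required noncentrality: δ = z_{0.02} + z_{0.10} = 2.054 + 1.282 = 3.335.
δ = d·√n ⇒ d = δ/√n = 3.335/√391 = 0.1687.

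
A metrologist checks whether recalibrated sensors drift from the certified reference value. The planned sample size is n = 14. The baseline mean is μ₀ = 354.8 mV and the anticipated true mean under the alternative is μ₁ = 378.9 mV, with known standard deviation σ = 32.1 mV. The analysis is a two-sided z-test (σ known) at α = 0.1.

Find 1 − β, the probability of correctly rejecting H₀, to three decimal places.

Standardized effect: d = |μ₁ − μ₀| / σ = |378.9 − 354.8| / 32.1 = 0.7508
Noncentrality parameter: δ = d·√n = 0.7508 × √14 = 2.8092
Two-sided α = 0.1 → critical value z_{0.05} = 1.645.
Power = Φ(δ − 1.645) + Φ(−δ − 1.645) = Φ(1.164) + Φ(-4.454) = 0.8778 + 0.0000 = 0.8779.

Power ≈ 0.878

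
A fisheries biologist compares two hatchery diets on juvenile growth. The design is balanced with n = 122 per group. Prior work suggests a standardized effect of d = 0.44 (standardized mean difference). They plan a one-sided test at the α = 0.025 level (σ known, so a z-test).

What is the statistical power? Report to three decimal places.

Noncentrality parameter: λ = d·√(n/2) = 0.44 × √(122/2) = 3.4365
One-sided α = 0.025 → critical value z_{0.025} = 1.960.
Power = Φ(λ − 1.960) = Φ(1.477) = 0.9301.

Power ≈ 0.930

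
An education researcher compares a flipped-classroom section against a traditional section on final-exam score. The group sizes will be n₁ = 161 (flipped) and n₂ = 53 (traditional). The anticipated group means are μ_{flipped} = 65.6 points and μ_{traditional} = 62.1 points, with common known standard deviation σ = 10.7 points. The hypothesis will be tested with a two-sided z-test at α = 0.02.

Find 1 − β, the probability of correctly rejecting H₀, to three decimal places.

Power ≈ 0.397

Standardized effect: d = |μ_{flipped} − μ_{traditional}| / σ = |65.6 − 62.1| / 10.7 = 0.3271
Noncentrality parameter: δ = d / √(1/n₁ + 1/n₂) = 0.3271 / √(1/161 + 1/53) = 2.0655
Two-sided α = 0.02 → critical value z_{0.01} = 2.326.
Power = Φ(δ − 2.326) + Φ(−δ − 2.326) = Φ(-0.261) + Φ(-4.392) = 0.3971 + 0.0000 = 0.3971.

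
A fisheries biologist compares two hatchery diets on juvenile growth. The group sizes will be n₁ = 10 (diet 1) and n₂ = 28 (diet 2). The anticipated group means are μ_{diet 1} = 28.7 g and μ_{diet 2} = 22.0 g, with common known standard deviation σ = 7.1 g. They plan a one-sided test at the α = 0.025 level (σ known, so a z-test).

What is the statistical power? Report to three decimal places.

Standardized effect: d = |μ_{diet 1} − μ_{diet 2}| / σ = |28.7 − 22.0| / 7.1 = 0.9437
Noncentrality parameter: δ = d / √(1/n₁ + 1/n₂) = 0.9437 / √(1/10 + 1/28) = 2.5616
One-sided α = 0.025 → critical value z_{0.025} = 1.960.
Power = P(Z > 1.960 − δ) = Φ(0.602) = 0.7263.

Power ≈ 0.726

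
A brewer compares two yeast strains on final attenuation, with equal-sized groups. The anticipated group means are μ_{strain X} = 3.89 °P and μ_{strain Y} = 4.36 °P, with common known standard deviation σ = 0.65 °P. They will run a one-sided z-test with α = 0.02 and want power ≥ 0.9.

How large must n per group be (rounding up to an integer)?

Standardized effect: d = |μ_{strain X} − μ_{strain Y}| / σ = |3.89 − 4.36| / 0.65 = 0.7231
For power 0.9 need Φ(δ − z_{0.02}) = 0.9, so δ = z_{0.02} + z_{0.10} = 2.054 + 1.282 = 3.335.
δ = d·√(n/2) ⇒ n = 2(δ/d)² = 2 × (3.335 / 0.7231)² = 42.55.
Round up to the next whole unit.

n = 43 per group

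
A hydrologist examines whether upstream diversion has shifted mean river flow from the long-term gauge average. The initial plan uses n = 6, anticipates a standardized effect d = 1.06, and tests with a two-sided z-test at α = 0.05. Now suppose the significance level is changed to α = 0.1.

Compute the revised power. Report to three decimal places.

Power ≈ 0.829

δ = d·√n = 1.06 × √6 = 2.5965 (unchanged). New critical value: z_{0.05} = 1.645.
Revised power = Φ(δ − 1.645) + Φ(−δ − 1.645) = Φ(0.952) + Φ(-4.241) = 0.8294 + 0.0000 = 0.8294.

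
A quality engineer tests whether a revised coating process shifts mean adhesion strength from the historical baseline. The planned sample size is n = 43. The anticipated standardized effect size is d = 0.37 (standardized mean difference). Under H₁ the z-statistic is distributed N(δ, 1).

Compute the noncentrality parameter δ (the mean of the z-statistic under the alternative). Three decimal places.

δ = d·√n = 0.37 × √43 = 2.4263

δ ≈ 2.426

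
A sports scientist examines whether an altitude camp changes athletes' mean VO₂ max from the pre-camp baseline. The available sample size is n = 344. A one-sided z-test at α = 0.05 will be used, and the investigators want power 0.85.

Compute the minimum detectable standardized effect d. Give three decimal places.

Need Φ(δ − 1.645) = 0.85, so δ = 1.645 + 1.036 = 2.681.
δ = d·√n ⇒ d = δ/√n = 2.681/√344 = 0.1446.

d ≈ 0.145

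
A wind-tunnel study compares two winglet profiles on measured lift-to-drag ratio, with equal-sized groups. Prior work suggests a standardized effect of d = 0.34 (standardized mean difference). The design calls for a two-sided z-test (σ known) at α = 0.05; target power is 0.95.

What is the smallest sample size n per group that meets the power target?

For power 0.95 need Φ(δ − z_{0.025}) = 0.95, so δ = z_{0.025} + z_{0.05} = 1.960 + 1.645 = 3.605.
(For δ > 0 the lower-tail rejection region contributes negligibly to power, so the one-term inversion is standard.)
δ = d·√(n/2) ⇒ n = 2(δ/d)² = 2 × (3.605 / 0.34)² = 224.82.
Round up to the next whole unit.

n = 225 per group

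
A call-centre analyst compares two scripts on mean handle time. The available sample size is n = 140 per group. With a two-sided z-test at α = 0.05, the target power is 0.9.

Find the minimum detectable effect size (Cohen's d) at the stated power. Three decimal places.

Need Φ(δ − 1.960) = 0.9, so δ = 1.960 + 1.282 = 3.242.
(The second rejection-region term Φ(−δ − z_{α/2}) is negligible and dropped.)
δ = d·√(n/2) ⇒ d = δ/√(n/2) = 3.242/√(140/2) = 0.3874.

d ≈ 0.387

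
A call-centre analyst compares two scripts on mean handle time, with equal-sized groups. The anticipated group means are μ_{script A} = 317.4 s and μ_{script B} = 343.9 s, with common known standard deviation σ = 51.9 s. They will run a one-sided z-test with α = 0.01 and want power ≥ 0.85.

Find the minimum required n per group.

n = 87 per group

Standardized effect: d = |μ_{script A} − μ_{script B}| / σ = |317.4 − 343.9| / 51.9 = 0.5106
For power 0.85 need Φ(δ − z_{0.01}) = 0.85, so δ = z_{0.01} + z_{0.15} = 2.326 + 1.036 = 3.363.
δ = d·√(n/2) ⇒ n = 2(δ/d)² = 2 × (3.363 / 0.5106)² = 86.75.
Round up to the next whole unit.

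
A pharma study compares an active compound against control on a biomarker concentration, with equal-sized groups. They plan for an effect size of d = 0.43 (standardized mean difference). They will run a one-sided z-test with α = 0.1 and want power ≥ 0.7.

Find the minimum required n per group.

n = 36 per group

Set Φ(δ − 1.282) = 0.7; then δ − 1.282 = Φ⁻¹(0.7) = 0.524, giving δ = 1.806.
δ = d·√(n/2) ⇒ n = 2(δ/d)² = 2 × (1.806 / 0.43)² = 35.28.
Round up to the next whole unit.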